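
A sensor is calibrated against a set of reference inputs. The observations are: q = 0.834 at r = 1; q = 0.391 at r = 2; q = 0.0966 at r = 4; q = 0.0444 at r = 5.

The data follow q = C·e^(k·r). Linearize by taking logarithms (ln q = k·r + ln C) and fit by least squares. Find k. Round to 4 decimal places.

k = -0.7264

Taking logs, ln q = k·r + ln C, so regress ln q on r.
Σr = 12.0000, Σ(r)² = 46.0000, Σln q = -6.5723, Σr·ln q = -26.9809.
Equations: 46.0000·k + 12.0000·ln C = -26.9809;  12.0000·k + 4·ln C = -6.5723.
Solving (det = 40.0000): k = -0.72641, ln C = 0.53617.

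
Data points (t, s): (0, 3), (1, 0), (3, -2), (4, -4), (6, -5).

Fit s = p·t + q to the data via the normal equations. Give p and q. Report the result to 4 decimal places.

p = -1.2982, q = 2.0351

The normal equations are: 62·p + 14·q = -52;  14·p + 5·q = -8.
(Σt·t = 62, Σt = 14, Σ1 = 5, Σt·s = -52, Σs = -8.)
Eliminating q: 5·(row 1) − 14·(row 2) gives 114·p = 5·(-52) − 14·(-8) = -148, so p = -74/57.
Then q = ((-8) − 14·(-74/57))/5 = 116/57.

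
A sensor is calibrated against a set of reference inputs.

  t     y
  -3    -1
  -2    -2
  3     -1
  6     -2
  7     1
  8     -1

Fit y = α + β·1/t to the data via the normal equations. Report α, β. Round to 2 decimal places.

α = -0.99, β = 1.16

Normal-equation sums: Σ1 = 6, Σ1/t = -11/168, Σ1/t·1/t = 1681/3136.
And Σy = -6, Σ1/t·y = 115/168.
Determinant 6·(1681/3136) − (-11/168)² = 90653/28224.
α = ((-6)·(1681/3136) − (-11/168)·(115/168))/(90653/28224) = -89509/90653; β = (6·(115/168) − (-11/168)·(-6))/(90653/28224) = 104832/90653.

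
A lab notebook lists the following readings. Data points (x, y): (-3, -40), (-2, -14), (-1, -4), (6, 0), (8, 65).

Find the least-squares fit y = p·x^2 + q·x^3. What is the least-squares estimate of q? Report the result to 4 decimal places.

q = 0.4948

Setting ∂/∂p … = 0 gives: 5490·p + 40268·q = 3740;  40268·p + 309594·q = 34476.
(Σx^2·x^2 = 5490, Σx^2·x^3 = 40268, Σx^3·x^3 = 309594, Σx^2·y = 3740, Σx^3·y = 34476.)
det = 5490·309594 − 40268² = 78159236.
p = (3740·309594 − 40268·34476)/78159236 = -57599502/19539809; q = (5490·34476 − 40268·3740)/78159236 = 9667730/19539809.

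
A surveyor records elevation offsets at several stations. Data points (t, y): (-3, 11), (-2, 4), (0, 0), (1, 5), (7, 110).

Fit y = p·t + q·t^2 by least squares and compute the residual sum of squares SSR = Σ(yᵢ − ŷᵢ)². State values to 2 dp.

Compute the Gram sums: Σt·t = 63, Σt·t^2 = 309, Σt^2·t^2 = 2499.
And Σt·y = 734, Σt^2·y = 5510.
So XᵀX·[p, q]ᵀ = Xᵀy: [[63, 309]; [309, 2499]]·[p, q]ᵀ = [734, 5510]ᵀ.
Δ = 63·2499 − 309² = 61956.
p = (734·2499 − 309·5510)/61956 = 10973/5163; q = (63·5510 − 309·734)/61956 = 10027/5163.
Residuals: -177/1721, 830/1721, 0, 1605/1721, -68/1721; SSR = 1918/1721.

SSR = 1.11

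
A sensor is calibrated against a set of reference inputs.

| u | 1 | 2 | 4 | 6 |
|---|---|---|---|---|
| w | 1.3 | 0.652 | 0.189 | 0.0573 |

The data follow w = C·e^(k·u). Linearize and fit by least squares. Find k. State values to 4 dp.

k = -0.6216

Let Y = ln w. Fitting Y = k·u + ln C by least squares:
Σu = 13.0000, Σ(u)² = 57.0000, Σln w = -4.6908, Σu·ln w = -24.4138.
Equations: 57.0000·k + 13.0000·ln C = -24.4138;  13.0000·k + 4·ln C = -4.6908.
Δ = 57.0000·4 − (13.0000)² = 59.0000; k = (-24.4138·4 − 13.0000·-4.6908)/59.0000 = -0.62161, ln C = (57.0000·-4.6908 − 13.0000·-24.4138)/59.0000 = 0.84752.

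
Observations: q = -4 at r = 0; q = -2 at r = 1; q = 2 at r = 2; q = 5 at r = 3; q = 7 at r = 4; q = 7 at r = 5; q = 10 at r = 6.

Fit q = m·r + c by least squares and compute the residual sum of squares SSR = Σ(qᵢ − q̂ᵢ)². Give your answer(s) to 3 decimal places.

The normal system MᵀM·[m, c]ᵀ = Mᵀq is [[91, 21]; [21, 7]]·[m, c]ᵀ = [140, 25]ᵀ.
Δ = 91·7 − 21² = 196.
m = (140·7 − 21·25)/196 = 65/28; c = (91·25 − 21·140)/196 = -95/28.
Residuals: -17/28, -13/14, 3/4, 10/7, 31/28, -17/14, -15/28; SSR = 191/28.

SSR = 6.821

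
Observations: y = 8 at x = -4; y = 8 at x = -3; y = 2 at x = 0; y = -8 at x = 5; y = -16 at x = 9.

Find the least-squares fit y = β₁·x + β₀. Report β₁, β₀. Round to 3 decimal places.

β₁ = -1.911, β₀ = 1.475

With design matrix M, MᵀM = [[131, 7]; [7, 5]] and Mᵀy = [-240, -6]ᵀ.
Δ = 131·5 − 7² = 606.
β₁ = ((-240)·5 − 7·(-6))/606 = -193/101; β₀ = (131·(-6) − 7·(-240))/606 = 149/101.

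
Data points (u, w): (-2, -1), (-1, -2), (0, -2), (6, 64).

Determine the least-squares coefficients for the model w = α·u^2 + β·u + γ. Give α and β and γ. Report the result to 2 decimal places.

Forming AᵀA = [[1313, 207, 41]; [207, 41, 3]; [41, 3, 4]] and Aᵀw = [2298, 388, 59]ᵀ gives AᵀA·[α, β, γ]ᵀ = Aᵀw.
Solving the 3×3 system (Gaussian elimination) gives α = 2011/1412, β = 3379/1412, γ = -580/353.

α = 1.42, β = 2.39, γ = -1.64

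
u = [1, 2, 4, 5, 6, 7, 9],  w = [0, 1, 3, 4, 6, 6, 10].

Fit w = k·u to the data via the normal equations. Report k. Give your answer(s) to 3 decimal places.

The normal equations are: 212·k = 202.
(Σu·u = 212, Σu·w = 202.)
k = 202/212 = 0.95283.

k = 0.953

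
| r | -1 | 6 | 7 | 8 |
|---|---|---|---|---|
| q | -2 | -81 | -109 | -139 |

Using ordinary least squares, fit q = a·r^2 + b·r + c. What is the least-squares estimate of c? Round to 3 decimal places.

Compute the Gram sums: Σr^2·r^2 = 7794, Σr^2·r = 1070, Σr^2 = 150, Σr·r = 150, Σr = 20, Σ1 = 4.
For Aᵀq: Σr^2·q = -17155, Σr·q = -2359, Σq = -331.
AᵀA·[a, b, c]ᵀ = Aᵀq becomes [[7794, 1070, 150]; [1070, 150, 20]; [150, 20, 4]]·[a, b, c]ᵀ = [-17155, -2359, -331]ᵀ.
Inverting the 3×3 Gram matrix, [a, b, c]ᵀ = [-2369/1210, -4688/3025, -87/55]ᵀ.

c = -1.582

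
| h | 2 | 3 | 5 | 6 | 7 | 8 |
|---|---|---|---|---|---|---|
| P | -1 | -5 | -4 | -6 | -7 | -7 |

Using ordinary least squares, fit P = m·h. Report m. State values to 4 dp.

m = -0.9519

Normal-equation sums: Σh·h = 187.
Moment sums: Σh·P = -178.
m = (-178)/187 = -0.951872.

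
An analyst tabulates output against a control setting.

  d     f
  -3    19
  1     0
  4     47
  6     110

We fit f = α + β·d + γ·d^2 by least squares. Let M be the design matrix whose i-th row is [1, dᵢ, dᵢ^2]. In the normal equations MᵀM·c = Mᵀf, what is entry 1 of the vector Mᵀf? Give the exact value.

176

Entry 1 ↔ basis 1, so (Mᵀf)_{1} = Σᵢ fᵢ = (1)·(19) + (1)·(0) + (1)·(47) + (1)·(110) = 176.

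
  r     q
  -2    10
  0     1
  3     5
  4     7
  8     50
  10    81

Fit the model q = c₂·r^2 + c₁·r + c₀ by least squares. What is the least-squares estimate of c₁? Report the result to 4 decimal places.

Normal-equation sums: Σr^2·r^2 = 14449, Σr^2·r = 1595, Σr^2 = 193, Σr·r = 193, Σr = 23, Σ1 = 6.
Right-hand side: Σr^2·q = 11497, Σr·q = 1233, Σq = 154.
XᵀX·[c₂, c₁, c₀]ᵀ = Xᵀq becomes [[14449, 1595, 193]; [1595, 193, 23]; [193, 23, 6]]·[c₂, c₁, c₀]ᵀ = [11497, 1233, 154]ᵀ.
Solving the 3×3 system (Gaussian elimination) gives c₂ = 409117/397812, c₁ = -898595/397812, c₀ = 41266/33151.

c₁ = -2.2588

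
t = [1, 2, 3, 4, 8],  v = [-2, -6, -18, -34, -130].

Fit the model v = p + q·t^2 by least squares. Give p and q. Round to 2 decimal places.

Sums needed: Σ1 = 5, Σt^2 = 94, Σt^2·t^2 = 4450.
Moment sums: Σv = -190, Σt^2·v = -9052.
So MᵀM·[p, q]ᵀ = Mᵀv: [[5, 94]; [94, 4450]]·[p, q]ᵀ = [-190, -9052]ᵀ.
Eliminating q: 4450·(row 1) − 94·(row 2) gives 13414·p = 4450·(-190) − 94·(-9052) = 5388, so p = 2694/6707.
Then q = ((-9052) − 94·(2694/6707))/4450 = -13700/6707.

p = 0.40, q = -2.04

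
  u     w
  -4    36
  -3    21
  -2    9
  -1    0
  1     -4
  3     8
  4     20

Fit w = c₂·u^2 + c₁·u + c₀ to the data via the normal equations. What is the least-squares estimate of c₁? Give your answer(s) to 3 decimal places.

Entries of XᵀX: Σu^2·u^2 = 692, Σu^2·u = -8, Σu^2 = 56, Σu·u = 56, Σu = -2, Σ1 = 7.
And Σu^2·w = 1189, Σu·w = -125, Σw = 90.
Solving the 3×3 system (Gaussian elimination) gives c₂ = 46883/23556, c₁ = -48961/23556, c₀ = -1105/302.

c₁ = -2.078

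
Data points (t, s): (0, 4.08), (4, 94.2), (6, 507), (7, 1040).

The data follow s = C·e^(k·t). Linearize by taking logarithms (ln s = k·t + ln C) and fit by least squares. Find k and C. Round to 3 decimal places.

k = 0.796, C = 4.046

Taking logs, ln s = k·t + ln C, so regress ln s on t.
Over the data: Σt = 17.0000, Σ(t)² = 101.0000, Σln s = 19.1270, Σt·ln s = 104.1816.
Normal system: [[101.0000, 17.0000]; [17.0000, 4]]·[k, ln C]ᵀ = [104.1816, 19.1270]ᵀ.
Slope k = (n·Σt·ln s − Σt·Σln s)/(n·Σ(t)² − (Σt)²) = (4·104.1816 − 17.0000·19.1270)/115.0000 = 0.79624; ln C = (Σln s − k·Σt)/n = 1.39774, so C = exp(1.39774) = 4.04606.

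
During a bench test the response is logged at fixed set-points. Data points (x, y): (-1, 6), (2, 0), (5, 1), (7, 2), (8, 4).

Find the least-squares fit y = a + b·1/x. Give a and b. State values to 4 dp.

a = 2.5761, b = -3.7190

Sums needed: Σ1 = 5, Σ1/x = -9/280, Σ1/x·1/x = 103961/78400.
And Σy = 13, Σ1/x·y = -351/70.
Eliminating b: (103961/78400)·(row 1) − (-9/280)·(row 2) gives (129931/19600)·a = (103961/78400)·13 − (-9/280)·(-351/70) = 1338857/78400, so a = 1338857/519724.
Then b = ((-351/70) − (-9/280)·(1338857/519724))/(103961/78400) = -483210/129931.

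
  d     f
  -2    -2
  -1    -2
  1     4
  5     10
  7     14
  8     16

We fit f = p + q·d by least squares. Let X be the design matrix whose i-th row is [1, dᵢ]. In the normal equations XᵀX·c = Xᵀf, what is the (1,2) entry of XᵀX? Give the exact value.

18

Row 1 ↔ basis 1, column 2 ↔ basis d, so (XᵀX)_{1,2} = Σᵢ d = (1)·(-2) + (1)·(-1) + (1)·(1) + (1)·(5) + (1)·(7) + (1)·(8) = 18.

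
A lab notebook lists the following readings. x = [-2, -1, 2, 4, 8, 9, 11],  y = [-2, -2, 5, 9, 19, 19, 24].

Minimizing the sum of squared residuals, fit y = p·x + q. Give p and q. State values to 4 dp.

The normal equations are: 291·p + 31·q = 639;  31·p + 7·q = 72.
(Σx·x = 291, Σx = 31, Σ1 = 7, Σx·y = 639, Σy = 72.)
det = 291·7 − 31² = 1076.
p = (639·7 − 31·72)/1076 = 2241/1076; q = (291·72 − 31·639)/1076 = 1143/1076.

p = 2.0827, q = 1.0623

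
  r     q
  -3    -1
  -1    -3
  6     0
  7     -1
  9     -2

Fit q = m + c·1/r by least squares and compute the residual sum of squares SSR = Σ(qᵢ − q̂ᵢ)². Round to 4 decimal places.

SSR = 2.3566

Entries of AᵀA: Σ1 = 5, Σ1/r = -115/126, Σ1/r·1/r = 18601/15876.
Right-hand side: Σq = -7, Σ1/r·q = 187/63.
Eliminating c: (18601/15876)·(row 1) − (-115/126)·(row 2) gives (19945/3969)·m = (18601/15876)·(-7) − (-115/126)·(187/63) = -87197/15876, so m = -87197/79780.
Then c = ((187/63) − (-115/126)·(-87197/79780))/(18601/15876) = 13419/7978.
Residuals: 52147/79780, -17953/79780, 16208/19945, -11753/79780, -87273/79780; SSR = 188011/79780.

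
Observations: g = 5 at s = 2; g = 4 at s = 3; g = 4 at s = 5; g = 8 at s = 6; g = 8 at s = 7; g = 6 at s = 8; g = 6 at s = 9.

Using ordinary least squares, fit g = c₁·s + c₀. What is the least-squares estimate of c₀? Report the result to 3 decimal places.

c₀ = 3.870

Normal-equation sums: Σs·s = 268, Σs = 40, Σ1 = 7.
Right-hand side: Σs·g = 248, Σg = 41.
So XᵀX·[c₁, c₀]ᵀ = Xᵀg: [[268, 40]; [40, 7]]·[c₁, c₀]ᵀ = [248, 41]ᵀ.
Eliminating c₀: 7·(row 1) − 40·(row 2) gives 276·c₁ = 7·248 − 40·41 = 96, so c₁ = 8/23.
Then c₀ = (41 − 40·(8/23))/7 = 89/23.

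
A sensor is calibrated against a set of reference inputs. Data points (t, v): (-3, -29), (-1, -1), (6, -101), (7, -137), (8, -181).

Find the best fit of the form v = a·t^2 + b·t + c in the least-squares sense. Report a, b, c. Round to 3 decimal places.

a = -3.002, b = 1.083, c = 1.969

With design matrix X, XᵀX = [[7875, 1043, 159]; [1043, 159, 17]; [159, 17, 5]] and Xᵀv = [-22195, -2925, -449]ᵀ.
Row-reducing yields a = -1840/613, b = 664/613, c = 1207/613.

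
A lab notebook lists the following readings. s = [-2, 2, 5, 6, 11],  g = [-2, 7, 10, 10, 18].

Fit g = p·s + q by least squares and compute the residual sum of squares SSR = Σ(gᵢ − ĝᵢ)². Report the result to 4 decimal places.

SSR = 6.4034

Normal-equation sums: Σs·s = 190, Σs = 22, Σ1 = 5.
And Σs·g = 326, Σg = 43.
So AᵀA·[p, q]ᵀ = Aᵀg: [[190, 22]; [22, 5]]·[p, q]ᵀ = [326, 43]ᵀ.
Eliminating q: 5·(row 1) − 22·(row 2) gives 466·p = 5·326 − 22·43 = 684, so p = 342/233.
Then q = (43 − 22·(342/233))/5 = 499/233.
Residuals: -281/233, 448/233, 121/233, -221/233, -67/233; SSR = 1492/233.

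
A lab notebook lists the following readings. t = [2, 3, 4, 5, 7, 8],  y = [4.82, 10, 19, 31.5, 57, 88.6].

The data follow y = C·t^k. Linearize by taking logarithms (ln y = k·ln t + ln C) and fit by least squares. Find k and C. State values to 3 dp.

k = 2.077, C = 1.085

Let Y = ln y. Fitting Y = k·ln t + ln C by least squares:
Σln t = 8.8128, Σ(ln t)² = 14.3101, Σln y = 18.7970, Σln t·ln y = 30.4461.
Equations: 14.3101·k + 8.8128·ln C = 30.4461;  8.8128·k + 6·ln C = 18.7970.
Slope k = (n·Σln t·ln y − Σln t·Σln y)/(n·Σ(ln t)² − (Σln t)²) = (6·30.4461 − 8.8128·18.7970)/8.1947 = 2.07720; ln C = (Σln y − k·Σln t)/n = 0.08183, so C = exp(0.08183) = 1.08527.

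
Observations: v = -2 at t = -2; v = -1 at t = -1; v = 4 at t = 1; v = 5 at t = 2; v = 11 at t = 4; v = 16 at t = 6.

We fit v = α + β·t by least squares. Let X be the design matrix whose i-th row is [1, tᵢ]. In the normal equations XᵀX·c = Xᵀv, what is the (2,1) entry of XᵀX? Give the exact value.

Row 2 ↔ basis t, column 1 ↔ basis 1, so (XᵀX)_{2,1} = Σᵢ t = (-2)·(1) + (-1)·(1) + (1)·(1) + (2)·(1) + (4)·(1) + (6)·(1) = 10.

10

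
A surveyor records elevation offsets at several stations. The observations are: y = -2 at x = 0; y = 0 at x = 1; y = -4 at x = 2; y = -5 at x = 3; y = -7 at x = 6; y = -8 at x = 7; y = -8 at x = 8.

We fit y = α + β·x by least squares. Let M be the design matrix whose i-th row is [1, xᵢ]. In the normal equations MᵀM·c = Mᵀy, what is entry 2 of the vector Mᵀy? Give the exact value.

-185

Entry 2 ↔ basis x, so (Mᵀy)_{2} = Σᵢ (x)·yᵢ = (0)·(-2) + (1)·(0) + (2)·(-4) + (3)·(-5) + (6)·(-7) + (7)·(-8) + (8)·(-8) = -185.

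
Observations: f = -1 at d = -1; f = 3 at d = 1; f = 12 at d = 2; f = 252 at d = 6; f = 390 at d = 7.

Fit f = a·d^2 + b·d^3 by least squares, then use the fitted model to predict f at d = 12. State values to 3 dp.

f̂ = 1847.175

From the data, Σd^2·d^2 = 3715, Σd^2·d^3 = 24615, Σd^3·d^3 = 164371.
Moment sums: Σd^2·f = 28232, Σd^3·f = 188302.
So XᵀX·[a, b]ᵀ = Xᵀf: [[3715, 24615]; [24615, 164371]]·[a, b]ᵀ = [28232, 188302]ᵀ.
Eliminating b: 164371·(row 1) − 24615·(row 2) gives 4740040·a = 164371·28232 − 24615·188302 = 5468342, so a = 2734171/2370020.
Then b = (188302 − 24615·(2734171/2370020))/164371 = 461125/474004.
At d = 12: f̂ = (2734171/2370020)·(144) + (461125/474004)·(1728) = 1094460156/592505.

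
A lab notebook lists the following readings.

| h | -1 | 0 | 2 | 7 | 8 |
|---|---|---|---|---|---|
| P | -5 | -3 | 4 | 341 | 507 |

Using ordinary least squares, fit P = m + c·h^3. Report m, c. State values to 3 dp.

m = -3.473, c = 0.999

From the data, Σ1 = 5, Σh^3 = 862, Σh^3·h^3 = 379858.
For XᵀP: ΣP = 844, Σh^3·P = 376584.
XᵀX·[m, c]ᵀ = XᵀP becomes [[5, 862]; [862, 379858]]·[m, c]ᵀ = [844, 376584]ᵀ.
Eliminating c: 379858·(row 1) − 862·(row 2) gives 1156246·m = 379858·844 − 862·376584 = -4015256, so m = -286804/82589.
Then c = (376584 − 862·(-286804/82589))/379858 = 82528/82589.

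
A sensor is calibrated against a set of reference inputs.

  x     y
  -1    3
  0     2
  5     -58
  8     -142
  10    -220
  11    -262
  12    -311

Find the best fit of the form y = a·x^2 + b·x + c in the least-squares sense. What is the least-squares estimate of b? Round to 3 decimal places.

The normal equations are: 50099·a + 4695·b + 455·c = -109021;  4695·a + 455·b + 45·c = -10243;  455·a + 45·b + 7·c = -988.
Row-reducing yields a = -375259/187754, b = -286421/134110, c = 234744/93877.

b = -2.136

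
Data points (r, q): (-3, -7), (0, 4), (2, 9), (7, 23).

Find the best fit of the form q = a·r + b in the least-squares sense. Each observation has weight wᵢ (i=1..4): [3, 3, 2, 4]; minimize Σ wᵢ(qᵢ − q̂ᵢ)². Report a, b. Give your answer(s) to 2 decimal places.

a = 2.94, b = 2.78

The normal system MᵀWM·[a, b]ᵀ = MᵀWq is [[231, 23]; [23, 12]]·[a, b]ᵀ = [743, 101]ᵀ.
Eliminating b: 12·(row 1) − 23·(row 2) gives 2243·a = 12·743 − 23·101 = 6593, so a = 6593/2243.
Then b = (101 − 23·(6593/2243))/12 = 6242/2243.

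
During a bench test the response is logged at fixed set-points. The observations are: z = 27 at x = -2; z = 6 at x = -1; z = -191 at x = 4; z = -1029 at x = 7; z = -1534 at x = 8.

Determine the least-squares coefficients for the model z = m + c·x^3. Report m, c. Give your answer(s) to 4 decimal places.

Entries of AᵀA: Σ1 = 5, Σx^3 = 910, Σx^3·x^3 = 383954.
And Σz = -2721, Σx^3·z = -1150801.
Δ = 5·383954 − 910² = 1091670.
m = ((-2721)·383954 − 910·(-1150801))/1091670 = 1245038/545835; c = (5·(-1150801) − 910·(-2721))/1091670 = -655579/218334.

m = 2.2810, c = -3.0026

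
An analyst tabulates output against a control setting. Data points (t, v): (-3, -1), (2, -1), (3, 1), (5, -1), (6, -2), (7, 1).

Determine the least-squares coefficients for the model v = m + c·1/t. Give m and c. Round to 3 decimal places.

Setting ∂/∂m … = 0 gives: 6·m + (106/105)·c = -3;  (106/105)·m + (1373/2450)·c = -47/210.
(Σ1 = 6, Σ1/t = 106/105, Σ1/t·1/t = 1373/2450, Σv = -3, Σ1/t·v = -47/210.)
det = 6·(1373/2450) − (106/105)² = 5167/2205.
m = ((-3)·(1373/2450) − (106/105)·(-47/210))/(5167/2205) = -32089/51670; c = (6·(-47/210) − (106/105)·(-3))/(5167/2205) = 3717/5167.

m = -0.621, c = 0.719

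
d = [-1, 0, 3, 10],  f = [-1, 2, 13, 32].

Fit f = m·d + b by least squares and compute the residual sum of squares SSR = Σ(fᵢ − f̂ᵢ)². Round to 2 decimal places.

The normal system XᵀX·[m, b]ᵀ = Xᵀf is [[110, 12]; [12, 4]]·[m, b]ᵀ = [360, 46]ᵀ.
det = 110·4 − 12² = 296.
m = (360·4 − 12·46)/296 = 3; b = (110·46 − 12·360)/296 = 5/2.
Residuals: -1/2, -1/2, 3/2, -1/2; SSR = 3.

SSR = 3.00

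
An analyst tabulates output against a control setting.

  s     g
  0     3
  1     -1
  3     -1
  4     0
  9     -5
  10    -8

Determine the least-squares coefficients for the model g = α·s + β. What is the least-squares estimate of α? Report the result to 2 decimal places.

α = -0.88

Normal-equation sums: Σs·s = 207, Σs = 27, Σ1 = 6.
For Xᵀg: Σs·g = -129, Σg = -12.
So XᵀX·[α, β]ᵀ = Xᵀg: [[207, 27]; [27, 6]]·[α, β]ᵀ = [-129, -12]ᵀ.
Δ = 207·6 − 27² = 513.
α = ((-129)·6 − 27·(-12))/513 = -50/57; β = (207·(-12) − 27·(-129))/513 = 37/19.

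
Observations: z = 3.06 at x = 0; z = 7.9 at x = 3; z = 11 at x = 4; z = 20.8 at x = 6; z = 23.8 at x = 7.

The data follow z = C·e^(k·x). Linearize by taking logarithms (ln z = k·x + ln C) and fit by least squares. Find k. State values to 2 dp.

Linearized form: ln z = k·x + ln C. From the 5 transformed points,
Over the data: Σx = 20.0000, Σ(x)² = 110.0000, Σln z = 11.7878, Σx·ln z = 56.1897.
Normal system: [[110.0000, 20.0000]; [20.0000, 5]]·[k, ln C]ᵀ = [56.1897, 11.7878]ᵀ.
Slope k = (n·Σx·ln z − Σx·Σln z)/(n·Σ(x)² − (Σx)²) = (5·56.1897 − 20.0000·11.7878)/150.0000 = 0.30128; ln C = (Σln z − k·Σx)/n = 1.15244.

k = 0.30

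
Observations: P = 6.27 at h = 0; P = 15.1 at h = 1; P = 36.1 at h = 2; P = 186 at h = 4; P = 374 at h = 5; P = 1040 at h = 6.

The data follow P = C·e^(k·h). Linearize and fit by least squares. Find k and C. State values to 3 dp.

k = 0.835, C = 6.462

Linearized form: ln P = k·h + ln C. From the 6 transformed points,
Σh = 18.0000, Σ(h)² = 82.0000, Σln P = 26.2337, Σh·ln P = 102.0934.
Equations: 82.0000·k + 18.0000·ln C = 102.0934;  18.0000·k + 6·ln C = 26.2337.
Solving (det = 168.0000): k = 0.83543, ln C = 1.86599, so C = exp(1.86599) = 6.46230.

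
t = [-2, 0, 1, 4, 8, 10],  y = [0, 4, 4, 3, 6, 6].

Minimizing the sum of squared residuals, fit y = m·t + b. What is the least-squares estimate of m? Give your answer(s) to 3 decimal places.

Setting ∂/∂m … = 0 gives: 185·m + 21·b = 124;  21·m + 6·b = 23.
(Σt·t = 185, Σt = 21, Σ1 = 6, Σt·y = 124, Σy = 23.)
Δ = 185·6 − 21² = 669.
m = (124·6 − 21·23)/669 = 87/223; b = (185·23 − 21·124)/669 = 1651/669.

m = 0.390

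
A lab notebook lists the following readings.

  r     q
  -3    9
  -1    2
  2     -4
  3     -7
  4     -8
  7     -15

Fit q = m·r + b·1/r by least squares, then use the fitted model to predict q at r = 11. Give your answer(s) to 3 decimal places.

Setting ∂/∂m … = 0 gives: 88·m + 6·b = -195;  6·m + (10973/7056)·b = -283/21.
(Σr·r = 88, Σr·1/r = 6, Σ1/r·1/r = 10973/7056, Σr·q = -195, Σ1/r·q = -283/21.)
Determinant 88·(10973/7056) − 6² = 88951/882.
m = ((-195)·(10973/7056) − 6·(-283/21))/(88951/882) = -1569207/711608; b = (88·(-283/21) − 6·(-195))/(88951/882) = -14028/88951.
At r = 11: q̂ = (-1569207/711608)·(11) + (-14028/88951)·(1/11) = -189986271/7827688.

q̂ = -24.271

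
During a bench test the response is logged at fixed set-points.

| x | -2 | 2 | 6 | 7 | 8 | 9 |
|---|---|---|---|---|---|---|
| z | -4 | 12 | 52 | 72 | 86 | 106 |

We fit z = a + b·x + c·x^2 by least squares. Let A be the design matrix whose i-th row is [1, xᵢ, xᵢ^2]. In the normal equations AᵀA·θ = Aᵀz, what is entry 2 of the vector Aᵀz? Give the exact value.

2490

Entry 2 ↔ basis x, so (Aᵀz)_{2} = Σᵢ (x)·zᵢ = (-2)·(-4) + (2)·(12) + (6)·(52) + (7)·(72) + (8)·(86) + (9)·(106) = 2490.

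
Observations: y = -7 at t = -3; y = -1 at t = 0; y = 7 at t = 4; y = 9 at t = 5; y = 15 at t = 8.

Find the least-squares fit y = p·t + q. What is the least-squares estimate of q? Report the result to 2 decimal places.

q = -1.00

Sums needed: Σt·t = 114, Σt = 14, Σ1 = 5.
For Mᵀy: Σt·y = 214, Σy = 23.
So MᵀM·[p, q]ᵀ = Mᵀy: [[114, 14]; [14, 5]]·[p, q]ᵀ = [214, 23]ᵀ.
Determinant 114·5 − 14² = 374.
p = (214·5 − 14·23)/374 = 2; q = (114·23 − 14·214)/374 = -1.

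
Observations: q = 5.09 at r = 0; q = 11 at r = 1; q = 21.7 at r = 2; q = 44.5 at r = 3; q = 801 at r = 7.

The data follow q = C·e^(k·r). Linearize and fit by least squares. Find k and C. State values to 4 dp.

With ln qᵢ as the transformed response and rᵢ as the regressor:
AᵀA = [[63.0000, 13.0000]; [13.0000, 5]], rhs = [66.7400, 17.5838]ᵀ  (here Σr = 13.0000, Σ(r)² = 63.0000, Σln q = 17.5838, Σr·ln q = 66.7400).
Δ = 63.0000·5 − (13.0000)² = 146.0000; k = (66.7400·5 − 13.0000·17.5838)/146.0000 = 0.71993, ln C = (63.0000·17.5838 − 13.0000·66.7400)/146.0000 = 1.64494, so C = exp(1.64494) = 5.18071.

k = 0.7199, C = 5.1807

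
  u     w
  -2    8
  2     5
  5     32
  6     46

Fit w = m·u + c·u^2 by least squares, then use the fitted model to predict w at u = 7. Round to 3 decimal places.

ŵ = 64.225

Sums needed: Σu·u = 69, Σu·u^2 = 341, Σu^2·u^2 = 1953.
Right-hand side: Σu·w = 430, Σu^2·w = 2508.
Normal equations: [[69, 341]; [341, 1953]]·[m, c]ᵀ = [430, 2508]ᵀ.
det = 69·1953 − 341² = 18476.
m = (430·1953 − 341·2508)/18476 = -249/298; c = (69·2508 − 341·430)/18476 = 13211/9238.
At u = 7: ŵ = (-249/298)·(7) + (13211/9238)·(49) = 296653/4619.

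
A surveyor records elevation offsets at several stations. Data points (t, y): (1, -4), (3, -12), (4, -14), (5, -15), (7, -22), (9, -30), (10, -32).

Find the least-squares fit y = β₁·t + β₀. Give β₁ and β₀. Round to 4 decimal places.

β₁ = -3.0807, β₀ = -1.2646

The normal system MᵀM·[β₁, β₀]ᵀ = Mᵀy is [[281, 39]; [39, 7]]·[β₁, β₀]ᵀ = [-915, -129]ᵀ.
Eliminating β₀: 7·(row 1) − 39·(row 2) gives 446·β₁ = 7·(-915) − 39·(-129) = -1374, so β₁ = -687/223.
Then β₀ = ((-129) − 39·(-687/223))/7 = -282/223.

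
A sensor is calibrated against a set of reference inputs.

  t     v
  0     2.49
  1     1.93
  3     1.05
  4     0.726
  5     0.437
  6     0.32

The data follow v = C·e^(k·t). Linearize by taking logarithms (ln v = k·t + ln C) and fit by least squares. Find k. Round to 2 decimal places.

Let Y = ln v. Fitting Y = k·t + ln C by least squares:
AᵀA = [[87.0000, 19.0000]; [19.0000, 6]], rhs = [-11.4526, -0.6689]ᵀ  (here Σt = 19.0000, Σ(t)² = 87.0000, Σln v = -0.6689, Σt·ln v = -11.4526).
Δ = 87.0000·6 − (19.0000)² = 161.0000; k = (-11.4526·6 − 19.0000·-0.6689)/161.0000 = -0.34787, ln C = (87.0000·-0.6689 − 19.0000·-11.4526)/161.0000 = 0.99012.

k = -0.35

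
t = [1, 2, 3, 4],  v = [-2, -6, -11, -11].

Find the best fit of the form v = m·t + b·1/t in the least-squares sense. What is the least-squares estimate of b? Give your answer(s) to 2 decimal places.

From the data, Σt·t = 30, Σt·1/t = 4, Σ1/t·1/t = 205/144.
Moment sums: Σt·v = -91, Σ1/t·v = -137/12.
det = 30·(205/144) − 4² = 641/24.
m = ((-91)·(205/144) − 4·(-137/12))/(641/24) = -12079/3846; b = (30·(-137/12) − 4·(-91))/(641/24) = 516/641.

b = 0.80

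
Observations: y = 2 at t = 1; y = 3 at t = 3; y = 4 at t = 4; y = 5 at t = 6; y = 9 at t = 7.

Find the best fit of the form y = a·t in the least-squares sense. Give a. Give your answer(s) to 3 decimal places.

a = 1.081

XᵀX·[a]ᵀ = Xᵀy reads: 111·a = 120.
(Σt·t = 111, Σt·y = 120.)
a = 120/111 = 1.08108.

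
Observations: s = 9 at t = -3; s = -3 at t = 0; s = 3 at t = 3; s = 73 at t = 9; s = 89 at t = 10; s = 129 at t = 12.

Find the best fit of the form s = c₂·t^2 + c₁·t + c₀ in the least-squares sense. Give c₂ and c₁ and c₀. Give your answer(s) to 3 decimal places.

c₂ = 0.979, c₁ = -0.668, c₀ = -2.504

MᵀM·[c₂, c₁, c₀]ᵀ = Mᵀs reads: 37459·c₂ + 3457·c₁ + 343·c₀ = 33497;  3457·c₂ + 343·c₁ + 31·c₀ = 3077;  343·c₂ + 31·c₁ + 6·c₀ = 300.
Row-reducing yields c₂ = 104009/106266, c₁ = -70937/106266, c₀ = -44340/17711.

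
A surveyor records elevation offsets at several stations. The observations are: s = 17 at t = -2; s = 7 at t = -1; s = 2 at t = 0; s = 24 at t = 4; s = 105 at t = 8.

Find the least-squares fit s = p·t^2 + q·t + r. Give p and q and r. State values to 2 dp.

p = 1.93, q = -2.69, r = 2.95

Forming MᵀM = [[4369, 567, 85]; [567, 85, 9]; [85, 9, 5]] and Mᵀs = [7179, 895, 155]ᵀ gives MᵀM·[p, q, r]ᵀ = Mᵀs.
Solving the 3×3 system (Gaussian elimination) gives p = 72004/37219, q = -100040/37219, r = 109793/37219.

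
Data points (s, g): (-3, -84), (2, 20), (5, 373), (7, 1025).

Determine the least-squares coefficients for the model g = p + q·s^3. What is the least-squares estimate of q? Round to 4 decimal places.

q = 2.9986

From the data, Σ1 = 4, Σs^3 = 449, Σs^3·s^3 = 134067.
For Aᵀg: Σg = 1334, Σs^3·g = 400628.
So AᵀA·[p, q]ᵀ = Aᵀg: [[4, 449]; [449, 134067]]·[p, q]ᵀ = [1334, 400628]ᵀ.
Eliminating q: 134067·(row 1) − 449·(row 2) gives 334667·p = 134067·1334 − 449·400628 = -1036594, so p = -1036594/334667.
Then q = (400628 − 449·(-1036594/334667))/134067 = 1003546/334667.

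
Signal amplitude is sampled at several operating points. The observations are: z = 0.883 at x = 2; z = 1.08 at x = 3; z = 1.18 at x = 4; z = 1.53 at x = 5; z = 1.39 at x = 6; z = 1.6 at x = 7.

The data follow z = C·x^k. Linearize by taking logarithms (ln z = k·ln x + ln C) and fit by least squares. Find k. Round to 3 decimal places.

With ln zᵢ as the transformed response and ln xᵢ as the regressor:
Sums: Σln x = 8.5252, Σ(ln x)² = 13.1965, Σln z = 1.3426, Σln x·ln z = 2.4168.
Normal system: [[13.1965, 8.5252]; [8.5252, 6]]·[k, ln C]ᵀ = [2.4168, 1.3426]ᵀ.
Δ = 13.1965·6 − (8.5252)² = 6.5005; k = (2.4168·6 − 8.5252·1.3426)/6.5005 = 0.46994, ln C = (13.1965·1.3426 − 8.5252·2.4168)/6.5005 = -0.44395.

k = 0.470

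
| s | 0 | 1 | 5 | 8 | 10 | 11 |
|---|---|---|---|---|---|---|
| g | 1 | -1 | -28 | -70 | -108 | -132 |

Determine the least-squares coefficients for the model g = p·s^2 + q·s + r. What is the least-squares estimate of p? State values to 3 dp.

Sums needed: Σs^2·s^2 = 29363, Σs^2·s = 2969, Σs^2 = 311, Σs·s = 311, Σs = 35, Σ1 = 6.
For Aᵀg: Σs^2·g = -31953, Σs·g = -3233, Σg = -338.
So AᵀA·[p, q, r]ᵀ = Aᵀg: [[29363, 2969, 311]; [2969, 311, 35]; [311, 35, 6]]·[p, q, r]ᵀ = [-31953, -3233, -338]ᵀ.
Row-reducing yields p = -127997/121704, q = -53299/121704, r = 1355/1844.

p = -1.052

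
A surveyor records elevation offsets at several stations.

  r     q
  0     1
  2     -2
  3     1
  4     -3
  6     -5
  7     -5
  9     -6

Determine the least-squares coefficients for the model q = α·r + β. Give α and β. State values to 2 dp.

Sums needed: Σr·r = 195, Σr = 31, Σ1 = 7.
For Xᵀq: Σr·q = -132, Σq = -19.
Normal equations: [[195, 31]; [31, 7]]·[α, β]ᵀ = [-132, -19]ᵀ.
Eliminating β: 7·(row 1) − 31·(row 2) gives 404·α = 7·(-132) − 31·(-19) = -335, so α = -335/404.
Then β = ((-19) − 31·(-335/404))/7 = 387/404.

α = -0.83, β = 0.96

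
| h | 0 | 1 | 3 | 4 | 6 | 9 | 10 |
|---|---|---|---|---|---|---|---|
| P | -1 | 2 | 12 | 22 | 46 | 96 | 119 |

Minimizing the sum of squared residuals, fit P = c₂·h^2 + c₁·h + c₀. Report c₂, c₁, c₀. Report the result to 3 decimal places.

Sums needed: Σh^2·h^2 = 18195, Σh^2·h = 2037, Σh^2 = 243, Σh·h = 243, Σh = 33, Σ1 = 7.
For AᵀP: Σh^2·P = 21794, Σh·P = 2456, ΣP = 296.
So AᵀA·[c₂, c₁, c₀]ᵀ = AᵀP: [[18195, 2037, 243]; [2037, 243, 33]; [243, 33, 7]]·[c₂, c₁, c₀]ᵀ = [21794, 2456, 296]ᵀ.
Solving the 3×3 system (Gaussian elimination) gives c₂ = 17975/17094, c₁ = 12044/8547, c₀ = -4905/5698.

c₂ = 1.052, c₁ = 1.409, c₀ = -0.861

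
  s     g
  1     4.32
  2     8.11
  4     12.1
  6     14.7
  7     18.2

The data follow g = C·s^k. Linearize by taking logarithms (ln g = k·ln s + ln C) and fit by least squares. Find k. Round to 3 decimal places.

Taking logs, ln g = k·ln s + ln C, so regress ln g on ln s.
Sums: Σln s = 5.8171, Σ(ln s)² = 9.3992, Σln g = 11.6388, Σln s·ln g = 15.3690.
Normal system: [[9.3992, 5.8171]; [5.8171, 5]]·[k, ln C]ᵀ = [15.3690, 11.6388]ᵀ.
Slope k = (n·Σln s·ln g − Σln s·Σln g)/(n·Σ(ln s)² − (Σln s)²) = (5·15.3690 − 5.8171·11.6388)/13.1574 = 0.69472; ln C = (Σln g − k·Σln s)/n = 1.51951.

k = 0.695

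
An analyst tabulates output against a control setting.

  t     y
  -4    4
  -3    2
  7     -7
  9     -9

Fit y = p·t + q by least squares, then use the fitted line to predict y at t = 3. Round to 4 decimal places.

ŷ = -3.2208

Entries of MᵀM: Σt·t = 155, Σt = 9, Σ1 = 4.
Moment sums: Σt·y = -152, Σy = -10.
Δ = 155·4 − 9² = 539.
p = ((-152)·4 − 9·(-10))/539 = -74/77; q = (155·(-10) − 9·(-152))/539 = -26/77.
At t = 3: ŷ = (-74/77)·(3) + (-26/77)·(1) = -248/77.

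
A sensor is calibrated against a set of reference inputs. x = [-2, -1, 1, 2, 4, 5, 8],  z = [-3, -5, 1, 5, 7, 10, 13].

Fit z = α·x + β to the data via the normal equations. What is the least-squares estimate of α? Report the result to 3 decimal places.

α = 1.845

Forming AᵀA = [[115, 17]; [17, 7]] and Aᵀz = [204, 28]ᵀ gives AᵀA·[α, β]ᵀ = Aᵀz.
Δ = 115·7 − 17² = 516.
α = (204·7 − 17·28)/516 = 238/129; β = (115·28 − 17·204)/516 = -62/129.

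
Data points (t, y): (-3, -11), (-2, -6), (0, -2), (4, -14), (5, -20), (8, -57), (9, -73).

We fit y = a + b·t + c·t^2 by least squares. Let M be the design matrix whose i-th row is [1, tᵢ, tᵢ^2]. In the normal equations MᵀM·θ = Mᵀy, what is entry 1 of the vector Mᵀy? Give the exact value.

-183

Entry 1 ↔ basis 1, so (Mᵀy)_{1} = Σᵢ yᵢ = (1)·(-11) + (1)·(-6) + (1)·(-2) + (1)·(-14) + (1)·(-20) + (1)·(-57) + (1)·(-73) = -183.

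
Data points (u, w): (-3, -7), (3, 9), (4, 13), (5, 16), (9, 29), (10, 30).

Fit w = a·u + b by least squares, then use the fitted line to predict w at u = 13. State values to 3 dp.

ŵ = 39.466

The normal system MᵀM·[a, b]ᵀ = Mᵀw is [[240, 28]; [28, 6]]·[a, b]ᵀ = [741, 90]ᵀ.
det = 240·6 − 28² = 656.
a = (741·6 − 28·90)/656 = 963/328; b = (240·90 − 28·741)/656 = 213/164.
At u = 13: ŵ = (963/328)·(13) + (213/164)·(1) = 12945/328.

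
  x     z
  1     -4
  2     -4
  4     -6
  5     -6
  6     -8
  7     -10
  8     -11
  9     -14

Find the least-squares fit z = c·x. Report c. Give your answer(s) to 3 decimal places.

c = -1.442

With design matrix A, AᵀA = [[276]] and Aᵀz = [-398]ᵀ.
Hence c = -398 / 276 ≈ -1.44203.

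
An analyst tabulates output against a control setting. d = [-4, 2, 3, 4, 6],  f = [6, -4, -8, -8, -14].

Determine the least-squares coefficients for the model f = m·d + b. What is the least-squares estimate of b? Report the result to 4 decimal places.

The normal system AᵀA·[m, b]ᵀ = Aᵀf is [[81, 11]; [11, 5]]·[m, b]ᵀ = [-172, -28]ᵀ.
Δ = 81·5 − 11² = 284.
m = ((-172)·5 − 11·(-28))/284 = -138/71; b = (81·(-28) − 11·(-172))/284 = -94/71.

b = -1.3239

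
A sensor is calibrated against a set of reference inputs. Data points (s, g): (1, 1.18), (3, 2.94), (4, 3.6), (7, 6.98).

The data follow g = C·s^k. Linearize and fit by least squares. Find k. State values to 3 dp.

Linearized form: ln g = k·ln s + ln C. From the 4 transformed points,
Σln s = 4.4308, Σ(ln s)² = 6.9153, Σln g = 4.4679, Σln s·ln g = 6.7415.
Normal system: [[6.9153, 4.4308]; [4.4308, 4]]·[k, ln C]ᵀ = [6.7415, 4.4679]ᵀ.
Solving (det = 8.0292): k = 0.89294, ln C = 0.12787.

k = 0.893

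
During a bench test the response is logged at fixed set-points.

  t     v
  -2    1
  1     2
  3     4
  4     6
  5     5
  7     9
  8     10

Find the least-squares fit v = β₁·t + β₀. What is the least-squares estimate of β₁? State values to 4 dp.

Normal-equation sums: Σt·t = 168, Σt = 26, Σ1 = 7.
For Mᵀv: Σt·v = 204, Σv = 37.
So MᵀM·[β₁, β₀]ᵀ = Mᵀv: [[168, 26]; [26, 7]]·[β₁, β₀]ᵀ = [204, 37]ᵀ.
det = 168·7 − 26² = 500.
β₁ = (204·7 − 26·37)/500 = 233/250; β₀ = (168·37 − 26·204)/500 = 228/125.

β₁ = 0.9320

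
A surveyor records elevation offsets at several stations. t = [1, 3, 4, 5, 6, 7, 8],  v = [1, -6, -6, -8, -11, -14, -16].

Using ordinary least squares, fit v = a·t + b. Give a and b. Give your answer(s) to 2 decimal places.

a = -2.34, b = 2.80

The normal equations are: 200·a + 34·b = -373;  34·a + 7·b = -60.
Eliminating b: 7·(row 1) − 34·(row 2) gives 244·a = 7·(-373) − 34·(-60) = -571, so a = -571/244.
Then b = ((-60) − 34·(-571/244))/7 = 341/122.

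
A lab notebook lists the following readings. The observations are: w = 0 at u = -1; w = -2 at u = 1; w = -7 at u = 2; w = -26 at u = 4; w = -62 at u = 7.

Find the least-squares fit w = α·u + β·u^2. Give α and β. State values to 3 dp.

Entries of XᵀX: Σu·u = 71, Σu·u^2 = 415, Σu^2·u^2 = 2675.
For Xᵀw: Σu·w = -554, Σu^2·w = -3484.
So XᵀX·[α, β]ᵀ = Xᵀw: [[71, 415]; [415, 2675]]·[α, β]ᵀ = [-554, -3484]ᵀ.
det = 71·2675 − 415² = 17700.
α = ((-554)·2675 − 415·(-3484))/17700 = -1203/590; β = (71·(-3484) − 415·(-554))/17700 = -2909/2950.

α = -2.039, β = -0.986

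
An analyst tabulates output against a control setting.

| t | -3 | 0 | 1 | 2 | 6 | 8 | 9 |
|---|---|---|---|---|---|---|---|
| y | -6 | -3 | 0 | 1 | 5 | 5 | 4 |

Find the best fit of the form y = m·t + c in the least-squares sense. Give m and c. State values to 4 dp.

m = 0.8900, c = -2.0670

Compute the Gram sums: Σt·t = 195, Σt = 23, Σ1 = 7.
Right-hand side: Σt·y = 126, Σy = 6.
det = 195·7 − 23² = 836.
m = (126·7 − 23·6)/836 = 186/209; c = (195·6 − 23·126)/836 = -432/209.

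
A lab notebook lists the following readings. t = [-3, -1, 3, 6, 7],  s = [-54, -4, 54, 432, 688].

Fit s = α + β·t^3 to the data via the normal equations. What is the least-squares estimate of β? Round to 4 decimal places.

Entries of XᵀX: Σ1 = 5, Σt^3 = 558, Σt^3·t^3 = 165764.
For Xᵀs: Σs = 1116, Σt^3·s = 332216.
XᵀX·[α, β]ᵀ = Xᵀs becomes [[5, 558]; [558, 165764]]·[α, β]ᵀ = [1116, 332216]ᵀ.
Eliminating β: 165764·(row 1) − 558·(row 2) gives 517456·α = 165764·1116 − 558·332216 = -383904, so α = -23994/32341.
Then β = (332216 − 558·(-23994/32341))/165764 = 64897/32341.

β = 2.0066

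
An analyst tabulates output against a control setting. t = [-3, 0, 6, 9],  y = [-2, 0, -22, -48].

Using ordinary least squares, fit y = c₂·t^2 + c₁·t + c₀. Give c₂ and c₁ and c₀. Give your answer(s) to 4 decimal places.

c₂ = -0.5185, c₁ = -0.6889, c₀ = 0.4000

The normal system MᵀM·[c₂, c₁, c₀]ᵀ = Mᵀy is [[7938, 918, 126]; [918, 126, 12]; [126, 12, 4]]·[c₂, c₁, c₀]ᵀ = [-4698, -558, -72]ᵀ.
Inverting the 3×3 Gram matrix, [c₂, c₁, c₀]ᵀ = [-14/27, -31/45, 2/5]ᵀ.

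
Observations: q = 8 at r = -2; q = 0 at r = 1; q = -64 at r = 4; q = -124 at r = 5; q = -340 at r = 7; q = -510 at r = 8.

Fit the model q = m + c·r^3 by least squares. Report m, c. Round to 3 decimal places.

m = 0.406, c = -0.996

Entries of MᵀM: Σ1 = 6, Σr^3 = 1037, Σr^3·r^3 = 399579.
Right-hand side: Σq = -1030, Σr^3·q = -397400.
So MᵀM·[m, c]ᵀ = Mᵀq: [[6, 1037]; [1037, 399579]]·[m, c]ᵀ = [-1030, -397400]ᵀ.
Δ = 6·399579 − 1037² = 1322105.
m = ((-1030)·399579 − 1037·(-397400))/1322105 = 107486/264421; c = (6·(-397400) − 1037·(-1030))/1322105 = -263258/264421.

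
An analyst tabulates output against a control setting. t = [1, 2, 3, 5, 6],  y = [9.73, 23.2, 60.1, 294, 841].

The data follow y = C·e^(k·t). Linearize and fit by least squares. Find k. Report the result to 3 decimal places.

Linearized form: ln y = k·t + ln C. From the 5 transformed points,
Σt = 17.0000, Σ(t)² = 75.0000, Σln y = 21.9335, Σt·ln y = 89.6770.
Normal system: [[75.0000, 17.0000]; [17.0000, 5]]·[k, ln C]ᵀ = [89.6770, 21.9335]ᵀ.
Solving (det = 86.0000): k = 0.87808, ln C = 1.40125.

k = 0.878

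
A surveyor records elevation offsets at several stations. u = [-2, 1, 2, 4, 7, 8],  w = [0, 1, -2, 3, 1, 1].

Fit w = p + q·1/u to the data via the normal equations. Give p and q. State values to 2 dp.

Setting ∂/∂p … = 0 gives: 6·p + (85/56)·q = 4;  (85/56)·p + (5013/3136)·q = 57/56.
(Σ1 = 6, Σ1/u = 85/56, Σ1/u·1/u = 5013/3136, Σw = 4, Σ1/u·w = 57/56.)
Eliminating q: (5013/3136)·(row 1) − (85/56)·(row 2) gives (22853/3136)·p = (5013/3136)·4 − (85/56)·(57/56) = 15207/3136, so p = 15207/22853.
Then q = ((57/56) − (85/56)·(15207/22853))/(5013/3136) = 112/22853.

p = 0.67, q = 0.00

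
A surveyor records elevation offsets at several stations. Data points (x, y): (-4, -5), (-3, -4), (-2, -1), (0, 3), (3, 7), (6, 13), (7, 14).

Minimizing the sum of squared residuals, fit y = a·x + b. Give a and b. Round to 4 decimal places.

a = 1.7586, b = 2.0985

Entries of AᵀA: Σx·x = 123, Σx = 7, Σ1 = 7.
And Σx·y = 231, Σy = 27.
So AᵀA·[a, b]ᵀ = Aᵀy: [[123, 7]; [7, 7]]·[a, b]ᵀ = [231, 27]ᵀ.
Determinant 123·7 − 7² = 812.
a = (231·7 − 7·27)/812 = 51/29; b = (123·27 − 7·231)/812 = 426/203.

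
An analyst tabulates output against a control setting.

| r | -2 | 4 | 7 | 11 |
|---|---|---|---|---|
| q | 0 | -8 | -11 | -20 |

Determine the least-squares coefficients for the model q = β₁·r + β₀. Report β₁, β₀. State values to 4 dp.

Compute the Gram sums: Σr·r = 190, Σr = 20, Σ1 = 4.
Moment sums: Σr·q = -329, Σq = -39.
Eliminating β₀: 4·(row 1) − 20·(row 2) gives 360·β₁ = 4·(-329) − 20·(-39) = -536, so β₁ = -67/45.
Then β₀ = ((-39) − 20·(-67/45))/4 = -83/36.

β₁ = -1.4889, β₀ = -2.3056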